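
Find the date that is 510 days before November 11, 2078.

June 19, 2077

Count 510 days before November 11, 2078:
June 19, 2077 → June 19, 2078: 365 days.
June 2078: 30 − 19 = 11 days remain.
Then July (31), August (31), September (30), October (31): 31 + 31 + 30 + 31 = 123 days.
November 1–11, 2078: 11 days.
Residual: 145 days.
Total: 510 days.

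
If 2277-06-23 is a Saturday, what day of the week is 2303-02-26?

Thursday

Day-of-year of June 23, 2277: 174.
Day-of-year of February 26, 2303: 57.
2277 has 365 days, so 365 − 174 = 191 days remain in 2277.
Full years 2278–2302: 20 common + 5 leap = 20×365 + 5×366 = 9130 days.
Total: 191 + 9130 + 57 = 9378 days.
9378 mod 7 = 5, so 5 days after Saturday is Thursday.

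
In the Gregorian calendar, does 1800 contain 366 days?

1800 is not a leap year (divisible by 100 but not 400).

No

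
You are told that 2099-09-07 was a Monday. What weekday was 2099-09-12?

Within September 2099: 12 − 7 = 5 days.
5 mod 7 = 5, so 5 days after Monday is Saturday.

Saturday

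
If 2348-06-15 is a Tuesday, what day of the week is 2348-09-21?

June 2348: 30 − 15 = 15 days remain.
Then July (31), August (31): 31 + 31 = 62 days.
September 1–21, 2348: 21 days.
Total: 15 + 62 + 21 = 98 days.
98 is a multiple of 7, so 2348-09-21 falls on the same weekday: Tuesday.

Tuesday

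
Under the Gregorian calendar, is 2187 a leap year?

No

2187 is not a leap year.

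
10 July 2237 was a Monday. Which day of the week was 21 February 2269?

From July 10, 2237 to July 10, 2268: 31 years, of which 8 contain a Feb 29 — 23×365 + 8×366 = 11323 days.
July 2268: 31 − 10 = 21 days remain.
Then August (31), September (30), October (31), November (30), December (31), January (31): 31 + 30 + 31 + 30 + 31 + 31 = 184 days.
February 1–21, 2269: 21 days (2269 is not a leap year).
Residual: 226 days.
Total: 11549 days.
11549 mod 7 = 6, so 6 days after Monday is Sunday.

Sunday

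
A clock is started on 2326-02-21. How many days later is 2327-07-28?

522

Day-of-year of February 21, 2326: 52.
Day-of-year of July 28, 2327: 209.
2326 has 365 days, so 365 − 52 = 313 days remain in 2326.
Total: 313 + 209 = 522 days.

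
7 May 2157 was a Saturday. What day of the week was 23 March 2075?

Count forward from the earlier date (March 23, 2075) to the later (May 7, 2157):
Day-of-year of March 23, 2075: 82.
Day-of-year of May 7, 2157: 127.
2075 has 365 days, so 365 − 82 = 283 days remain in 2075.
Full years 2076–2156: 61 common + 20 leap = 61×365 + 20×366 = 29585 days.
Total: 283 + 29585 + 127 = 29995 days.
29995 is a multiple of 7, so 23 March 2075 falls on the same weekday: Saturday.

Saturday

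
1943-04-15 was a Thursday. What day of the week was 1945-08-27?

Monday

Day-of-year of April 15, 1943: 105.
Day-of-year of August 27, 1945: 239.
1943 has 365 days, so 365 − 105 = 260 days remain in 1943.
Full years: 1944: 366. Sum = 366.
Total: 260 + 366 + 239 = 865 days.
865 mod 7 = 4, so 4 days after Thursday is Monday.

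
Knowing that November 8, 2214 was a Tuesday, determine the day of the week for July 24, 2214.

Count forward from the earlier date (July 24, 2214) to the later (November 8, 2214):
July 2214: 31 − 24 = 7 days remain.
Then August (31), September (30), October (31): 31 + 30 + 31 = 92 days.
November 1–8, 2214: 8 days.
Total: 7 + 92 + 8 = 107 days.
107 mod 7 = 2, so 2 days before Tuesday is Sunday.

Sunday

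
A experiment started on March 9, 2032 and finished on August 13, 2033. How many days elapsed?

522

Day-of-year of March 9, 2032: 69.
Day-of-year of August 13, 2033: 225.
2032 has 366 days, so 366 − 69 = 297 days remain in 2032.
Total: 297 + 225 = 522 days.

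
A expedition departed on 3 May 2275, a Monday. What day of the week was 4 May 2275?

Within May 2275: 4 − 3 = 1 day.
1 mod 7 = 1, so 1 day after Monday is Tuesday.

Tuesday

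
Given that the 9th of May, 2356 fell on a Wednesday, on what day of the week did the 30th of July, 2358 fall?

Day-of-year of May 9, 2356: 130.
Day-of-year of July 30, 2358: 211.
2356 has 366 days, so 366 − 130 = 236 days remain in 2356.
Full years: 2357: 365. Sum = 365.
Total: 236 + 365 + 211 = 812 days.
812 is a multiple of 7, so the 30th of July, 2358 falls on the same weekday: Wednesday.

Wednesday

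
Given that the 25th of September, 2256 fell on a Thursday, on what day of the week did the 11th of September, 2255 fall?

Tuesday

Count forward from the earlier date (September 11, 2255) to the later (September 25, 2256):
Day-of-year of September 11, 2255: 254.
Day-of-year of September 25, 2256: 269.
2255 has 365 days, so 365 − 254 = 111 days remain in 2255.
Total: 111 + 269 = 380 days.
380 mod 7 = 2, so 2 days before Thursday is Tuesday.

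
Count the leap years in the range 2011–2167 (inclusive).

38

Years divisible by 4: 2012, 2016, …, 2164 — 39 in all.
Of these, 2100 is divisible by 100 but not 400, so not leap.
Leap years: 39 − 1 = 38.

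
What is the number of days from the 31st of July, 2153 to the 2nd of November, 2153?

July 2153: 31 − 31 = 0 days remain.
Then August (31), September (30), October (31): 31 + 30 + 31 = 92 days.
November 1–2, 2153: 2 days.
Total: 0 + 92 + 2 = 94 days.

94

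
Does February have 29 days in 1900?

No

1900 is not a leap year (divisible by 100 but not 400).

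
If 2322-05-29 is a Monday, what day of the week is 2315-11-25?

Count forward from the earlier date (November 25, 2315) to the later (May 29, 2322):
Day-of-year of November 25, 2315: 329.
Day-of-year of May 29, 2322: 149.
2315 has 365 days, so 365 − 329 = 36 days remain in 2315.
Full years: 2316: 366; 2317: 365; 2318: 365; 2319: 365; 2320: 366; 2321: 365. Sum = 2192.
Total: 36 + 2192 + 149 = 2377 days.
2377 mod 7 = 4, so 4 days before Monday is Thursday.

Thursday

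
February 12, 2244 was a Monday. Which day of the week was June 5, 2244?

Wednesday

February 2244: 29 − 12 = 17 days remain (2244 is a leap year, so February has 29 days).
Then March (31), April (30), May (31): 31 + 30 + 31 = 92 days.
June 1–5, 2244: 5 days.
Total: 17 + 92 + 5 = 114 days.
114 mod 7 = 2, so 2 days after Monday is Wednesday.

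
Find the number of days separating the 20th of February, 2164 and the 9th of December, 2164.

293

February 2164: 29 − 20 = 9 days remain (2164 is a leap year, so February has 29 days).
Then 9 full months totalling 275 days.
December 1–9, 2164: 9 days.
Total: 9 + 275 + 9 = 293 days.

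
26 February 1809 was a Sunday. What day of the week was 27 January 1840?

Monday

From February 26, 1809 to February 26, 1839: 30 years, of which 7 contain a Feb 29 — 23×365 + 7×366 = 10957 days.
February 1839: 28 − 26 = 2 days remain (1839 is not a leap year, so February has 28 days).
Then 10 full months totalling 306 days.
January 1–27, 1840: 27 days.
Residual: 335 days.
Total: 11292 days.
11292 mod 7 = 1, so 1 day after Sunday is Monday.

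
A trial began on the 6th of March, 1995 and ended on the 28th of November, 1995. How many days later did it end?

March 1995: 31 − 6 = 25 days remain.
Then April (30), May (31), June (30), July (31), August (31), September (30), October (31): 30 + 31 + 30 + 31 + 31 + 30 + 31 = 214 days.
November 1–28, 1995: 28 days.
Total: 25 + 214 + 28 = 267 days.

267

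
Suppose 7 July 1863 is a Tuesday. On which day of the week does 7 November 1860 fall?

Wednesday

Count forward from the earlier date (November 7, 1860) to the later (July 7, 1863):
Day-of-year of November 7, 1860: 312.
Day-of-year of July 7, 1863: 188.
1860 has 366 days, so 366 − 312 = 54 days remain in 1860.
Full years: 1861: 365; 1862: 365. Sum = 730.
Total: 54 + 730 + 188 = 972 days.
972 mod 7 = 6, so 6 days before Tuesday is Wednesday.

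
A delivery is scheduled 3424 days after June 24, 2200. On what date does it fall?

November 8, 2209

Count 3424 days after June 24, 2200:
From June 24, 2200 to June 24, 2209: 9 years, of which 2 contain a Feb 29 — 7×365 + 2×366 = 3287 days.
June 2209: 30 − 24 = 6 days remain.
Then July (31), August (31), September (30), October (31): 31 + 31 + 30 + 31 = 123 days.
November 1–8, 2209: 8 days.
Residual: 137 days.
Total: 3424 days.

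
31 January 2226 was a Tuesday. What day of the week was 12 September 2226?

January 2226: 31 − 31 = 0 days remain.
Then February 2226 (28), March (31), April (30), May (31), June (30), July (31), August (31): 28 + 31 + 30 + 31 + 30 + 31 + 31 = 212 days.
September 1–12, 2226: 12 days.
Total: 0 + 212 + 12 = 224 days.
224 is a multiple of 7, so 12 September 2226 falls on the same weekday: Tuesday.

Tuesday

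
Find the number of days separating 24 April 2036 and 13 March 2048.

Day-of-year of April 24, 2036: 115.
Day-of-year of March 13, 2048: 73.
2036 has 366 days, so 366 − 115 = 251 days remain in 2036.
Full years 2037–2047: 9 common + 2 leap = 9×365 + 2×366 = 4017 days.
Total: 251 + 4017 + 73 = 4341 days.

4341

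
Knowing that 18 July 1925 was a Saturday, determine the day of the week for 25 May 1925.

Monday

Count forward from the earlier date (May 25, 1925) to the later (July 18, 1925):
May 1925: 31 − 25 = 6 days remain.
Then June (30): 30 days.
July 1–18, 1925: 18 days.
Total: 6 + 30 + 18 = 54 days.
54 mod 7 = 5, so 5 days before Saturday is Monday.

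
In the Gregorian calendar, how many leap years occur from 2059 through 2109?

Years divisible by 4: 2060, 2064, …, 2108 — 13 in all.
Of these, 2100 is divisible by 100 but not 400, so not leap.
Leap years: 13 − 1 = 12.

12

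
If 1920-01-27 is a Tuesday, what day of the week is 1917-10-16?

Count forward from the earlier date (October 16, 1917) to the later (January 27, 1920):
October 16, 1917 → October 16, 1918: 365 days.
October 16, 1918 → October 16, 1919: 365 days.
October 1919: 31 − 16 = 15 days remain.
Then November (30), December (31): 30 + 31 = 61 days.
January 1–27, 1920: 27 days.
Residual: 103 days.
Total: 833 days.
833 is a multiple of 7, so 1917-10-16 falls on the same weekday: Tuesday.

Tuesday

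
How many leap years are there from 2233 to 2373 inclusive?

34

Years divisible by 4: 2236, 2240, …, 2372 — 35 in all.
Of these, 2300 is divisible by 100 but not 400, so not leap.
Leap years: 35 − 1 = 34.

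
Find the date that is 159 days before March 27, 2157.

October 19, 2156

Count 159 days before March 27, 2157:
October 2156: 31 − 19 = 12 days remain.
Then November (30), December (31), January (31), February 2157 (28): 30 + 31 + 31 + 28 = 120 days.
March 1–27, 2157: 27 days.
Residual: 159 days.
Total: 159 days.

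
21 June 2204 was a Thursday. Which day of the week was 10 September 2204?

Monday

June 2204: 30 − 21 = 9 days remain.
Then July (31), August (31): 31 + 31 = 62 days.
September 1–10, 2204: 10 days.
Total: 9 + 62 + 10 = 81 days.
81 mod 7 = 4, so 4 days after Thursday is Monday.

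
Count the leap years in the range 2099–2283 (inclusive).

Years divisible by 4: 2100, 2104, …, 2280 — 46 in all.
Of these, 2100, 2200 are divisible by 100 but not 400, so not leap.
Leap years: 46 − 2 = 44.

44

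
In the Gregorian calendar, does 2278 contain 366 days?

2278 is not a leap year.

No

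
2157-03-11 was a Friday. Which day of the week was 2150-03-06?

Count forward from the earlier date (March 6, 2150) to the later (March 11, 2157):
Day-of-year of March 6, 2150: 65.
Day-of-year of March 11, 2157: 70.
2150 has 365 days, so 365 − 65 = 300 days remain in 2150.
Full years: 2151: 365; 2152: 366; 2153: 365; 2154: 365; 2155: 365; 2156: 366. Sum = 2192.
Total: 300 + 2192 + 70 = 2562 days.
2562 is a multiple of 7, so 2150-03-06 falls on the same weekday: Friday.

Friday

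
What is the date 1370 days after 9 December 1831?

9 September 1835

Count 1370 days after December 9, 1831:
Day-of-year of December 9, 1831: 343.
Day-of-year of September 9, 1835: 252.
1831 has 365 days, so 365 − 343 = 22 days remain in 1831.
Full years: 1832: 366; 1833: 365; 1834: 365. Sum = 1096.
Total: 22 + 1096 + 252 = 1370 days.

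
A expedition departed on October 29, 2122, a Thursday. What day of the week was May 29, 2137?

Wednesday

Day-of-year of October 29, 2122: 302.
Day-of-year of May 29, 2137: 149.
2122 has 365 days, so 365 − 302 = 63 days remain in 2122.
Full years 2123–2136: 10 common + 4 leap = 10×365 + 4×366 = 5114 days.
Total: 63 + 5114 + 149 = 5326 days.
5326 mod 7 = 6, so 6 days after Thursday is Wednesday.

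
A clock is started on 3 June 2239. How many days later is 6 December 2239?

June 2239: 30 − 3 = 27 days remain.
Then July (31), August (31), September (30), October (31), November (30): 31 + 31 + 30 + 31 + 30 = 153 days.
December 1–6, 2239: 6 days.
Total: 27 + 153 + 6 = 186 days.

186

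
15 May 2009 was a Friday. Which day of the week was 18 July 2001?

Wednesday

Count forward from the earlier date (July 18, 2001) to the later (May 15, 2009):
From July 18, 2001 to July 18, 2008: 7 years, of which 2 contain a Feb 29 — 5×365 + 2×366 = 2557 days.
July 2008: 31 − 18 = 13 days remain.
Then 9 full months totalling 273 days.
May 1–15, 2009: 15 days.
Residual: 301 days.
Total: 2858 days.
2858 mod 7 = 2, so 2 days before Friday is Wednesday.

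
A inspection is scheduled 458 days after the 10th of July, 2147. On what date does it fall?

the 10th of October, 2148

Count 458 days after July 10, 2147:
Day-of-year of July 10, 2147: 191.
Day-of-year of October 10, 2148: 284.
2147 has 365 days, so 365 − 191 = 174 days remain in 2147.
Total: 174 + 284 = 458 days.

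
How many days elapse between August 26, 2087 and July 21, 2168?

29549

Day-of-year of August 26, 2087: 238.
Day-of-year of July 21, 2168: 203.
2087 has 365 days, so 365 − 238 = 127 days remain in 2087.
Full years 2088–2167: 61 common + 19 leap = 61×365 + 19×366 = 29219 days.
Total: 127 + 29219 + 203 = 29549 days.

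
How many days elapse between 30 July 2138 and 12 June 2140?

683

Day-of-year of July 30, 2138: 211.
Day-of-year of June 12, 2140: 164.
2138 has 365 days, so 365 − 211 = 154 days remain in 2138.
Full years: 2139: 365. Sum = 365.
Total: 154 + 365 + 164 = 683 days.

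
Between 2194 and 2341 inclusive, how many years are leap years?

35

Years divisible by 4: 2196, 2200, …, 2340 — 37 in all.
Of these, 2200, 2300 are divisible by 100 but not 400, so not leap.
Leap years: 37 − 2 = 35.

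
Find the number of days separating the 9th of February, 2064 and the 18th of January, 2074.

From February 9, 2064 to February 9, 2073: 9 years, of which 3 contain a Feb 29 — 6×365 + 3×366 = 3288 days.
February 2073: 28 − 9 = 19 days remain (2073 is not a leap year, so February has 28 days).
Then 10 full months totalling 306 days.
January 1–18, 2074: 18 days.
Residual: 343 days.
Total: 3631 days.

3631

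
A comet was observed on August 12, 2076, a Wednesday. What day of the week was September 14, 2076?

August 2076: 31 − 12 = 19 days remain.
September 1–14, 2076: 14 days.
Total: 19 + 14 = 33 days.
33 mod 7 = 5, so 5 days after Wednesday is Monday.

Monday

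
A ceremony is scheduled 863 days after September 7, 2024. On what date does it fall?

January 18, 2027

Count 863 days after September 7, 2024:
Day-of-year of September 7, 2024: 251.
Day-of-year of January 18, 2027: 18.
2024 has 366 days, so 366 − 251 = 115 days remain in 2024.
Full years: 2025: 365; 2026: 365. Sum = 730.
Total: 115 + 730 + 18 = 863 days.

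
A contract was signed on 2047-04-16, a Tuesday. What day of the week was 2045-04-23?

Sunday

Count forward from the earlier date (April 23, 2045) to the later (April 16, 2047):
April 23, 2045 → April 23, 2046: 365 days.
April 2046: 30 − 23 = 7 days remain.
Then 11 full months totalling 335 days.
April 1–16, 2047: 16 days.
Residual: 358 days.
Total: 723 days.
723 mod 7 = 2, so 2 days before Tuesday is Sunday.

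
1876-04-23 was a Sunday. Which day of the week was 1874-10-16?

Count forward from the earlier date (October 16, 1874) to the later (April 23, 1876):
Day-of-year of October 16, 1874: 289.
Day-of-year of April 23, 1876: 114.
1874 has 365 days, so 365 − 289 = 76 days remain in 1874.
Full years: 1875: 365. Sum = 365.
Total: 76 + 365 + 114 = 555 days.
555 mod 7 = 2, so 2 days before Sunday is Friday.

Friday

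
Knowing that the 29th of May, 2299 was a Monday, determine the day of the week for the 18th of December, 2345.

Tuesday

Day-of-year of May 29, 2299: 149.
Day-of-year of December 18, 2345: 352.
2299 has 365 days, so 365 − 149 = 216 days remain in 2299.
Full years 2300–2344: 34 common + 11 leap = 34×365 + 11×366 = 16436 days.
Total: 216 + 16436 + 352 = 17004 days.
17004 mod 7 = 1, so 1 day after Monday is Tuesday.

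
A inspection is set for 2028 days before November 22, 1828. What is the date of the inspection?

May 5, 1823

Count 2028 days before November 22, 1828:
May 5, 1823 → May 5, 1824: 366 days (1824 is a leap year).
May 5, 1824 → May 5, 1825: 365 days.
May 5, 1825 → May 5, 1826: 365 days.
May 5, 1826 → May 5, 1827: 365 days.
May 5, 1827 → May 5, 1828: 366 days (1828 is a leap year).
May 1828: 31 − 5 = 26 days remain.
Then June (30), July (31), August (31), September (30), October (31): 30 + 31 + 31 + 30 + 31 = 153 days.
November 1–22, 1828: 22 days.
Residual: 201 days.
Total: 2028 days.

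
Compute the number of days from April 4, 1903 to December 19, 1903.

259

April 1903: 30 − 4 = 26 days remain.
Then May (31), June (30), July (31), August (31), September (30), October (31), November (30): 31 + 30 + 31 + 31 + 30 + 31 + 30 = 214 days.
December 1–19, 1903: 19 days.
Total: 26 + 214 + 19 = 259 days.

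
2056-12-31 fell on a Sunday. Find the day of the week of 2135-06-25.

From December 31, 2056 to December 31, 2134: 78 years, of which 18 contain a Feb 29 — 60×365 + 18×366 = 28488 days.
(2100 is not a leap year (divisible by 100 but not 400).)
December 2134: 31 − 31 = 0 days remain.
Then January (31), February 2135 (28), March (31), April (30), May (31): 31 + 28 + 31 + 30 + 31 = 151 days.
June 1–25, 2135: 25 days.
Residual: 176 days.
Total: 28664 days.
28664 mod 7 = 6, so 6 days after Sunday is Saturday.

Saturday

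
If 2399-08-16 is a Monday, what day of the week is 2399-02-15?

Monday

Count forward from the earlier date (February 15, 2399) to the later (August 16, 2399):
February 2399: 28 − 15 = 13 days remain (2399 is not a leap year, so February has 28 days).
Then March (31), April (30), May (31), June (30), July (31): 31 + 30 + 31 + 30 + 31 = 153 days.
August 1–16, 2399: 16 days.
Total: 13 + 153 + 16 = 182 days.
182 is a multiple of 7, so 2399-02-15 falls on the same weekday: Monday.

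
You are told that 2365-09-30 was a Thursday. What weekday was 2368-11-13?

Wednesday

September 30, 2365 → September 30, 2366: 365 days.
September 30, 2366 → September 30, 2367: 365 days.
September 30, 2367 → September 30, 2368: 366 days (2368 is a leap year).
September 2368: 30 − 30 = 0 days remain.
Then October (31): 31 days.
November 1–13, 2368: 13 days.
Residual: 44 days.
Total: 1140 days.
1140 mod 7 = 6, so 6 days after Thursday is Wednesday.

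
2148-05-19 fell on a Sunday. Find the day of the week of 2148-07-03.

May 2148: 31 − 19 = 12 days remain.
Then June (30): 30 days.
July 1–3, 2148: 3 days.
Total: 12 + 30 + 3 = 45 days.
45 mod 7 = 3, so 3 days after Sunday is Wednesday.

Wednesday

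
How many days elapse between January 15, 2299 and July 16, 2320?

7852

From January 15, 2299 to January 15, 2320: 21 years, of which 4 contain a Feb 29 — 17×365 + 4×366 = 7669 days.
(2300 is not a leap year (divisible by 100 but not 400).)
January 2320: 31 − 15 = 16 days remain.
Then February 2320 (29), March (31), April (30), May (31), June (30): 29 + 31 + 30 + 31 + 30 = 151 days.
July 1–16, 2320: 16 days.
Residual: 183 days.
Total: 7852 days.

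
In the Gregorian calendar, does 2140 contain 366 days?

2140 is a leap year.

Yes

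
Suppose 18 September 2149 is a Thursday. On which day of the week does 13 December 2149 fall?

September 2149: 30 − 18 = 12 days remain.
Then October (31), November (30): 31 + 30 = 61 days.
December 1–13, 2149: 13 days.
Total: 12 + 61 + 13 = 86 days.
86 mod 7 = 2, so 2 days after Thursday is Saturday.

Saturday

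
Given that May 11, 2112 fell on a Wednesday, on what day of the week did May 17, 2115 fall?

Friday

May 11, 2112 → May 11, 2113: 365 days.
May 11, 2113 → May 11, 2114: 365 days.
May 11, 2114 → May 11, 2115: 365 days.
Within May 2115: 17 − 11 = 6 days.
Total: 1101 days.
1101 mod 7 = 2, so 2 days after Wednesday is Friday.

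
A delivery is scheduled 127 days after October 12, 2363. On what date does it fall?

February 16, 2364

Count 127 days after October 12, 2363:
Day-of-year of October 12, 2363: 285.
Day-of-year of February 16, 2364: 47.
2363 has 365 days, so 365 − 285 = 80 days remain in 2363.
Total: 80 + 47 = 127 days.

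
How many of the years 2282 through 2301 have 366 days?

4

Years divisible by 4 in [2282, 2301]: 2284, 2288, 2292, 2296, 2300.
Of these, 2300 is divisible by 100 but not 400, so not leap.
Leap years: 5 − 1 = 4.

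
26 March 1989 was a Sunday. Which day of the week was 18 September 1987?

Friday

Count forward from the earlier date (September 18, 1987) to the later (March 26, 1989):
September 18, 1987 → September 18, 1988: 366 days (1988 is a leap year).
September 1988: 30 − 18 = 12 days remain.
Then October (31), November (30), December (31), January (31), February 1989 (28): 31 + 30 + 31 + 31 + 28 = 151 days.
March 1–26, 1989: 26 days.
Residual: 189 days.
Total: 555 days.
555 mod 7 = 2, so 2 days before Sunday is Friday.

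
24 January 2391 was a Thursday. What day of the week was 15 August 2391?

January 2391: 31 − 24 = 7 days remain.
Then February 2391 (28), March (31), April (30), May (31), June (30), July (31): 28 + 31 + 30 + 31 + 30 + 31 = 181 days.
August 1–15, 2391: 15 days.
Total: 7 + 181 + 15 = 203 days.
203 is a multiple of 7, so 15 August 2391 falls on the same weekday: Thursday.

Thursday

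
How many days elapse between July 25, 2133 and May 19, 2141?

2855

From July 25, 2133 to July 25, 2140: 7 years, of which 2 contain a Feb 29 — 5×365 + 2×366 = 2557 days.
July 2140: 31 − 25 = 6 days remain.
Then 9 full months totalling 273 days.
May 1–19, 2141: 19 days.
Residual: 298 days.
Total: 2855 days.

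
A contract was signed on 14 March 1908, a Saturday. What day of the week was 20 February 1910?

Day-of-year of March 14, 1908: 74.
Day-of-year of February 20, 1910: 51.
1908 has 366 days, so 366 − 74 = 292 days remain in 1908.
Full years: 1909: 365. Sum = 365.
Total: 292 + 365 + 51 = 708 days.
708 mod 7 = 1, so 1 day after Saturday is Sunday.

Sunday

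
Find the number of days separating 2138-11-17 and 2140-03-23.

November 2138: 30 − 17 = 13 days remain.
Then 15 full months totalling 456 days.
March 1–23, 2140: 23 days.
Total: 13 + 456 + 23 = 492 days.

492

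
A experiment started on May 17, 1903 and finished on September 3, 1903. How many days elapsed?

May 1903: 31 − 17 = 14 days remain.
Then June (30), July (31), August (31): 30 + 31 + 31 = 92 days.
September 1–3, 1903: 3 days.
Total: 14 + 92 + 3 = 109 days.

109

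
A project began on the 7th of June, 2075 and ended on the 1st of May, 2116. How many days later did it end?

14938

Day-of-year of June 7, 2075: 158.
Day-of-year of May 1, 2116: 122.
2075 has 365 days, so 365 − 158 = 207 days remain in 2075.
Full years 2076–2115: 31 common + 9 leap = 31×365 + 9×366 = 14609 days.
Total: 207 + 14609 + 122 = 14938 days.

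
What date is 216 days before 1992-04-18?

1991-09-15

Count 216 days before April 18, 1992:
September 1991: 30 − 15 = 15 days remain.
Then October (31), November (30), December (31), January (31), February 1992 (29), March (31): 31 + 30 + 31 + 31 + 29 + 31 = 183 days.
April 1–18, 1992: 18 days.
Residual: 216 days.
Total: 216 days.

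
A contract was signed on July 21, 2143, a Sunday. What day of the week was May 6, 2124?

Saturday

Count forward from the earlier date (May 6, 2124) to the later (July 21, 2143):
From May 6, 2124 to May 6, 2143: 19 years, of which 4 contain a Feb 29 — 15×365 + 4×366 = 6939 days.
May 2143: 31 − 6 = 25 days remain.
Then June (30): 30 days.
July 1–21, 2143: 21 days.
Residual: 76 days.
Total: 7015 days.
7015 mod 7 = 1, so 1 day before Sunday is Saturday.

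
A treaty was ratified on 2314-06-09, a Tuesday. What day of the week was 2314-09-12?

June 2314: 30 − 9 = 21 days remain.
Then July (31), August (31): 31 + 31 = 62 days.
September 1–12, 2314: 12 days.
Total: 21 + 62 + 12 = 95 days.
95 mod 7 = 4, so 4 days after Tuesday is Saturday.

Saturday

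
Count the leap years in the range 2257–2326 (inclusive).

Years divisible by 4: 2260, 2264, …, 2324 — 17 in all.
Of these, 2300 is divisible by 100 but not 400, so not leap.
Leap years: 17 − 1 = 16.

16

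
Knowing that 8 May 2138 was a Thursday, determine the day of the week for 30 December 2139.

Day-of-year of May 8, 2138: 128.
Day-of-year of December 30, 2139: 364.
2138 has 365 days, so 365 − 128 = 237 days remain in 2138.
Total: 237 + 364 = 601 days.
601 mod 7 = 6, so 6 days after Thursday is Wednesday.

Wednesday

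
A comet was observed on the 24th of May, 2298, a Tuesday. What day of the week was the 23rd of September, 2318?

Monday

From May 24, 2298 to May 24, 2318: 20 years, of which 4 contain a Feb 29 — 16×365 + 4×366 = 7304 days.
(2300 is not a leap year (divisible by 100 but not 400).)
May 2318: 31 − 24 = 7 days remain.
Then June (30), July (31), August (31): 30 + 31 + 31 = 92 days.
September 1–23, 2318: 23 days.
Residual: 122 days.
Total: 7426 days.
7426 mod 7 = 6, so 6 days after Tuesday is Monday.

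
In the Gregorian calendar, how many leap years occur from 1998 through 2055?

14

Years divisible by 4: 2000, 2004, …, 2052 — 14 in all.
2000 is divisible by 400, so still leap.
No century exceptions apply. Count: 14.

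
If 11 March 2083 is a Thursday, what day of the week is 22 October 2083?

Friday

March 2083: 31 − 11 = 20 days remain.
Then April (30), May (31), June (30), July (31), August (31), September (30): 30 + 31 + 30 + 31 + 31 + 30 = 183 days.
October 1–22, 2083: 22 days.
Total: 20 + 183 + 22 = 225 days.
225 mod 7 = 1, so 1 day after Thursday is Friday.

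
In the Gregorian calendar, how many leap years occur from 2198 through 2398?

48

Years divisible by 4: 2200, 2204, …, 2396 — 50 in all.
Of these, 2200, 2300 are divisible by 100 but not 400, so not leap.
Leap years: 50 − 2 = 48.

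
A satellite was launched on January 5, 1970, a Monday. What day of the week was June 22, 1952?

Sunday

Count forward from the earlier date (June 22, 1952) to the later (January 5, 1970):
From June 22, 1952 to June 22, 1969: 17 years, of which 4 contain a Feb 29 — 13×365 + 4×366 = 6209 days.
June 1969: 30 − 22 = 8 days remain.
Then July (31), August (31), September (30), October (31), November (30), December (31): 31 + 31 + 30 + 31 + 30 + 31 = 184 days.
January 1–5, 1970: 5 days.
Residual: 197 days.
Total: 6406 days.
6406 mod 7 = 1, so 1 day before Monday is Sunday.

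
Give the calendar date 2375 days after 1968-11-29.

1975-06-01

Count 2375 days after November 29, 1968:
Day-of-year of November 29, 1968: 334.
Day-of-year of June 1, 1975: 152.
1968 has 366 days, so 366 − 334 = 32 days remain in 1968.
Full years: 1969: 365; 1970: 365; 1971: 365; 1972: 366; 1973: 365; 1974: 365. Sum = 2191.
Total: 32 + 2191 + 152 = 2375 days.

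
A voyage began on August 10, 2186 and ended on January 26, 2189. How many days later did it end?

900

Day-of-year of August 10, 2186: 222.
Day-of-year of January 26, 2189: 26.
2186 has 365 days, so 365 − 222 = 143 days remain in 2186.
Full years: 2187: 365; 2188: 366. Sum = 731.
Total: 143 + 731 + 26 = 900 days.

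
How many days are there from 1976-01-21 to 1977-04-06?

441

January 1976: 31 − 21 = 10 days remain.
Then 14 full months totalling 425 days.
April 1–6, 1977: 6 days.
Total: 10 + 425 + 6 = 441 days.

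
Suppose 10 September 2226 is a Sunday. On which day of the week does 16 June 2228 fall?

September 10, 2226 → September 10, 2227: 365 days.
September 2227: 30 − 10 = 20 days remain.
Then October (31), November (30), December (31), January (31), February 2228 (29), March (31), April (30), May (31): 31 + 30 + 31 + 31 + 29 + 31 + 30 + 31 = 244 days.
June 1–16, 2228: 16 days.
Residual: 280 days.
Total: 645 days.
645 mod 7 = 1, so 1 day after Sunday is Monday.

Monday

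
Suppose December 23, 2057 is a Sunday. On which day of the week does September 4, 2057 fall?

Count forward from the earlier date (September 4, 2057) to the later (December 23, 2057):
September 2057: 30 − 4 = 26 days remain.
Then October (31), November (30): 31 + 30 = 61 days.
December 1–23, 2057: 23 days.
Total: 26 + 61 + 23 = 110 days.
110 mod 7 = 5, so 5 days before Sunday is Tuesday.

Tuesday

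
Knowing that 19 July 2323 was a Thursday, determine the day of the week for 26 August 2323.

July 2323: 31 − 19 = 12 days remain.
August 1–26, 2323: 26 days.
Total: 12 + 26 = 38 days.
38 mod 7 = 3, so 3 days after Thursday is Sunday.

Sunday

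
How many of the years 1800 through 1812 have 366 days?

3

Years divisible by 4 in [1800, 1812]: 1800, 1804, 1808, 1812.
Of these, 1800 is divisible by 100 but not 400, so not leap.
Leap years: 4 − 1 = 3.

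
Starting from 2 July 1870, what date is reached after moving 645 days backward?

25 September 1868

Count 645 days before July 2, 1870:
September 1868: 30 − 25 = 5 days remain.
Then 21 full months totalling 638 days.
July 1–2, 1870: 2 days.
Total: 5 + 638 + 2 = 645 days.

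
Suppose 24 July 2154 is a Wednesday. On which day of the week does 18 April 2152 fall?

Count forward from the earlier date (April 18, 2152) to the later (July 24, 2154):
April 2152: 30 − 18 = 12 days remain.
Then 26 full months totalling 791 days.
July 1–24, 2154: 24 days.
Total: 12 + 791 + 24 = 827 days.
827 mod 7 = 1, so 1 day before Wednesday is Tuesday.

Tuesday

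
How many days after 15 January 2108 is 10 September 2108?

239

January 2108: 31 − 15 = 16 days remain.
Then February 2108 (29), March (31), April (30), May (31), June (30), July (31), August (31): 29 + 31 + 30 + 31 + 30 + 31 + 31 = 213 days.
September 1–10, 2108: 10 days.
Total: 16 + 213 + 10 = 239 days.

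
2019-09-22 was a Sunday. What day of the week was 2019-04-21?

Sunday

Count forward from the earlier date (April 21, 2019) to the later (September 22, 2019):
April 2019: 30 − 21 = 9 days remain.
Then May (31), June (30), July (31), August (31): 31 + 30 + 31 + 31 = 123 days.
September 1–22, 2019: 22 days.
Total: 9 + 123 + 22 = 154 days.
154 is a multiple of 7, so 2019-04-21 falls on the same weekday: Sunday.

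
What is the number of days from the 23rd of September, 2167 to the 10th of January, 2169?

September 23, 2167 → September 23, 2168: 366 days (2168 is a leap year).
September 2168: 30 − 23 = 7 days remain.
Then October (31), November (30), December (31): 31 + 30 + 31 = 92 days.
January 1–10, 2169: 10 days.
Residual: 109 days.
Total: 475 days.

475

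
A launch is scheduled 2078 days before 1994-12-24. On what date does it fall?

1989-04-16

Count 2078 days before December 24, 1994:
Day-of-year of April 16, 1989: 106.
Day-of-year of December 24, 1994: 358.
1989 has 365 days, so 365 − 106 = 259 days remain in 1989.
Full years: 1990: 365; 1991: 365; 1992: 366; 1993: 365. Sum = 1461.
Total: 259 + 1461 + 358 = 2078 days.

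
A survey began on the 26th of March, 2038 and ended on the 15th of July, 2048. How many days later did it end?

3764

Day-of-year of March 26, 2038: 85.
Day-of-year of July 15, 2048: 197.
2038 has 365 days, so 365 − 85 = 280 days remain in 2038.
Full years 2039–2047: 7 common + 2 leap = 7×365 + 2×366 = 3287 days.
Total: 280 + 3287 + 197 = 3764 days.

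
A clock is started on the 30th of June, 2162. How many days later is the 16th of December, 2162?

169

June 2162: 30 − 30 = 0 days remain.
Then July (31), August (31), September (30), October (31), November (30): 31 + 31 + 30 + 31 + 30 = 153 days.
December 1–16, 2162: 16 days.
Total: 0 + 153 + 16 = 169 days.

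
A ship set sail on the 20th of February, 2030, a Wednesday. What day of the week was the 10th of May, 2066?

Monday

From February 20, 2030 to February 20, 2066: 36 years, of which 9 contain a Feb 29 — 27×365 + 9×366 = 13149 days.
February 2066: 28 − 20 = 8 days remain (2066 is not a leap year, so February has 28 days).
Then March (31), April (30): 31 + 30 = 61 days.
May 1–10, 2066: 10 days.
Residual: 79 days.
Total: 13228 days.
13228 mod 7 = 5, so 5 days after Wednesday is Monday.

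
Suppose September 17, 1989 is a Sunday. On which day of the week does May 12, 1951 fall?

Saturday

Count forward from the earlier date (May 12, 1951) to the later (September 17, 1989):
From May 12, 1951 to May 12, 1989: 38 years, of which 10 contain a Feb 29 — 28×365 + 10×366 = 13880 days.
May 1989: 31 − 12 = 19 days remain.
Then June (30), July (31), August (31): 30 + 31 + 31 = 92 days.
September 1–17, 1989: 17 days.
Residual: 128 days.
Total: 14008 days.
14008 mod 7 = 1, so 1 day before Sunday is Saturday.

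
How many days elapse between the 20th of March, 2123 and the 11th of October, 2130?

2762

Day-of-year of March 20, 2123: 79.
Day-of-year of October 11, 2130: 284.
2123 has 365 days, so 365 − 79 = 286 days remain in 2123.
Full years: 2124: 366; 2125: 365; 2126: 365; 2127: 365; 2128: 366; 2129: 365. Sum = 2192.
Total: 286 + 2192 + 284 = 2762 days.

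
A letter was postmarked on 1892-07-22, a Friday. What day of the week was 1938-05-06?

Friday

From July 22, 1892 to July 22, 1937: 45 years, of which 10 contain a Feb 29 — 35×365 + 10×366 = 16435 days.
(1900 is not a leap year (divisible by 100 but not 400).)
July 1937: 31 − 22 = 9 days remain.
Then 9 full months totalling 273 days.
May 1–6, 1938: 6 days.
Residual: 288 days.
Total: 16723 days.
16723 is a multiple of 7, so 1938-05-06 falls on the same weekday: Friday.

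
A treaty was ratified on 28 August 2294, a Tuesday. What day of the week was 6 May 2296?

Wednesday

August 2294: 31 − 28 = 3 days remain.
Then 20 full months totalling 608 days.
May 1–6, 2296: 6 days.
Total: 3 + 608 + 6 = 617 days.
617 mod 7 = 1, so 1 day after Tuesday is Wednesday.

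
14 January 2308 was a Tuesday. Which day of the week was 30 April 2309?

January 2308: 31 − 14 = 17 days remain.
Then 14 full months totalling 425 days.
April 1–30, 2309: 30 days.
Total: 17 + 425 + 30 = 472 days.
472 mod 7 = 3, so 3 days after Tuesday is Friday.

Friday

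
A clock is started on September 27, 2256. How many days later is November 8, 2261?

Day-of-year of September 27, 2256: 271.
Day-of-year of November 8, 2261: 312.
2256 has 366 days, so 366 − 271 = 95 days remain in 2256.
Full years: 2257: 365; 2258: 365; 2259: 365; 2260: 366. Sum = 1461.
Total: 95 + 1461 + 312 = 1868 days.

1868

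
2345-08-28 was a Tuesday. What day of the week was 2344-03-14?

Count forward from the earlier date (March 14, 2344) to the later (August 28, 2345):
March 2344: 31 − 14 = 17 days remain.
Then 16 full months totalling 487 days.
August 1–28, 2345: 28 days.
Total: 17 + 487 + 28 = 532 days.
532 is a multiple of 7, so 2344-03-14 falls on the same weekday: Tuesday.

Tuesday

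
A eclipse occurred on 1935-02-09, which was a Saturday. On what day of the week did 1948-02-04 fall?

Wednesday

From February 9, 1935 to February 9, 1947: 12 years, of which 3 contain a Feb 29 — 9×365 + 3×366 = 4383 days.
February 1947: 28 − 9 = 19 days remain (1947 is not a leap year, so February has 28 days).
Then 11 full months totalling 337 days.
February 1–4, 1948: 4 days (1948 is a leap year).
Residual: 360 days.
Total: 4743 days.
4743 mod 7 = 4, so 4 days after Saturday is Wednesday.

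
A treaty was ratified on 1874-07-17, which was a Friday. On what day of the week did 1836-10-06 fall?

Count forward from the earlier date (October 6, 1836) to the later (July 17, 1874):
Day-of-year of October 6, 1836: 280.
Day-of-year of July 17, 1874: 198.
1836 has 366 days, so 366 − 280 = 86 days remain in 1836.
Full years 1837–1873: 28 common + 9 leap = 28×365 + 9×366 = 13514 days.
Total: 86 + 13514 + 198 = 13798 days.
13798 mod 7 = 1, so 1 day before Friday is Thursday.

Thursday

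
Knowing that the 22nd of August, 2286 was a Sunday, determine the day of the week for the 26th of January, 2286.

Count forward from the earlier date (January 26, 2286) to the later (August 22, 2286):
January 2286: 31 − 26 = 5 days remain.
Then February 2286 (28), March (31), April (30), May (31), June (30), July (31): 28 + 31 + 30 + 31 + 30 + 31 = 181 days.
August 1–22, 2286: 22 days.
Total: 5 + 181 + 22 = 208 days.
208 mod 7 = 5, so 5 days before Sunday is Tuesday.

Tuesday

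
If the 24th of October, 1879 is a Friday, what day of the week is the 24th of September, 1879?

Count forward from the earlier date (September 24, 1879) to the later (October 24, 1879):
September 1879: 30 − 24 = 6 days remain.
October 1–24, 1879: 24 days.
Total: 6 + 24 = 30 days.
30 mod 7 = 2, so 2 days before Friday is Wednesday.

Wednesday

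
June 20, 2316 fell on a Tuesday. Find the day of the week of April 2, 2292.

Count forward from the earlier date (April 2, 2292) to the later (June 20, 2316):
From April 2, 2292 to April 2, 2316: 24 years, of which 5 contain a Feb 29 — 19×365 + 5×366 = 8765 days.
(2300 is not a leap year (divisible by 100 but not 400).)
April 2316: 30 − 2 = 28 days remain.
Then May (31): 31 days.
June 1–20, 2316: 20 days.
Residual: 79 days.
Total: 8844 days.
8844 mod 7 = 3, so 3 days before Tuesday is Saturday.

Saturday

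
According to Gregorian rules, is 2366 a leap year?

No

2366 is not a leap year.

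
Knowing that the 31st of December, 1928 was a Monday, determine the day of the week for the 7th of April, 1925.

Count forward from the earlier date (April 7, 1925) to the later (December 31, 1928):
Day-of-year of April 7, 1925: 97.
Day-of-year of December 31, 1928: 366.
1925 has 365 days, so 365 − 97 = 268 days remain in 1925.
Full years: 1926: 365; 1927: 365. Sum = 730.
Total: 268 + 730 + 366 = 1364 days.
1364 mod 7 = 6, so 6 days before Monday is Tuesday.

Tuesday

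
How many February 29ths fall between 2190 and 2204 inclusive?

Years divisible by 4 in [2190, 2204]: 2192, 2196, 2200, 2204.
Of these, 2200 is divisible by 100 but not 400, so not leap.
Leap years: 4 − 1 = 3.

3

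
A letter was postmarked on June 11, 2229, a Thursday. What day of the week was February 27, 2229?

Count forward from the earlier date (February 27, 2229) to the later (June 11, 2229):
February 2229: 28 − 27 = 1 day remains (2229 is not a leap year, so February has 28 days).
Then March (31), April (30), May (31): 31 + 30 + 31 = 92 days.
June 1–11, 2229: 11 days.
Total: 1 + 92 + 11 = 104 days.
104 mod 7 = 6, so 6 days before Thursday is Friday.

Friday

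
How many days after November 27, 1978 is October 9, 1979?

November 1978: 30 − 27 = 3 days remain.
Then 10 full months totalling 304 days.
October 1–9, 1979: 9 days.
Total: 3 + 304 + 9 = 316 days.

316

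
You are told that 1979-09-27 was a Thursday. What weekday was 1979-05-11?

Count forward from the earlier date (May 11, 1979) to the later (September 27, 1979):
May 1979: 31 − 11 = 20 days remain.
Then June (30), July (31), August (31): 30 + 31 + 31 = 92 days.
September 1–27, 1979: 27 days.
Total: 20 + 92 + 27 = 139 days.
139 mod 7 = 6, so 6 days before Thursday is Friday.

Friday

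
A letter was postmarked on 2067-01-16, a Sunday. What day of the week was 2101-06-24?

Day-of-year of January 16, 2067: 16.
Day-of-year of June 24, 2101: 175.
2067 has 365 days, so 365 − 16 = 349 days remain in 2067.
Full years 2068–2100: 25 common + 8 leap = 25×365 + 8×366 = 12053 days.
Total: 349 + 12053 + 175 = 12577 days.
12577 mod 7 = 5, so 5 days after Sunday is Friday.

Friday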